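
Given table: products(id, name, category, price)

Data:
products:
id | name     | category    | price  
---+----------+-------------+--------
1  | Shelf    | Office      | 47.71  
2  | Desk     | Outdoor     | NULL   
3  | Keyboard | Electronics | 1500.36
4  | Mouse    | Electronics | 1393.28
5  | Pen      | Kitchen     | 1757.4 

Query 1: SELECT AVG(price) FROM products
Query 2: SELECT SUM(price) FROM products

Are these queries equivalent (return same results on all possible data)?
No, not equivalent

Query 1 returns: [(1174.6875,)]
Query 2 returns: [(4698.75,)]

Reason: AVG vs SUM give different aggregate values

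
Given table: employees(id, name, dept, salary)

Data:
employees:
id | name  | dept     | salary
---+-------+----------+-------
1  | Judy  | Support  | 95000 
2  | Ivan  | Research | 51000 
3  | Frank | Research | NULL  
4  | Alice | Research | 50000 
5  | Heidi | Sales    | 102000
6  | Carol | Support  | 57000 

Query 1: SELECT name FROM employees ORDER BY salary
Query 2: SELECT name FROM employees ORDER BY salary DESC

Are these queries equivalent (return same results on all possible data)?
No, not equivalent

Query 1 returns: [('Frank',), ('Alice',), ('Ivan',), ('Carol',), ('Judy',), ('Heidi',)]
Query 2 returns: [('Heidi',), ('Judy',), ('Carol',), ('Ivan',), ('Alice',), ('Frank',)]

Reason: ASC vs DESC gives opposite ordering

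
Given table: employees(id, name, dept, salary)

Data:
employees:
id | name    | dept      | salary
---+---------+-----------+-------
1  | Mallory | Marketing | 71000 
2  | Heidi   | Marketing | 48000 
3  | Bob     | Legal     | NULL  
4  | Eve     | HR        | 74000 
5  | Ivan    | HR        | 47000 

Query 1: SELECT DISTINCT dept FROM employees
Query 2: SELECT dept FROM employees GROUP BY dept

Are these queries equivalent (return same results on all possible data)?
Yes, equivalent

Both queries return: [('HR',), ('Legal',), ('Marketing',)]

Reason: Both get unique depts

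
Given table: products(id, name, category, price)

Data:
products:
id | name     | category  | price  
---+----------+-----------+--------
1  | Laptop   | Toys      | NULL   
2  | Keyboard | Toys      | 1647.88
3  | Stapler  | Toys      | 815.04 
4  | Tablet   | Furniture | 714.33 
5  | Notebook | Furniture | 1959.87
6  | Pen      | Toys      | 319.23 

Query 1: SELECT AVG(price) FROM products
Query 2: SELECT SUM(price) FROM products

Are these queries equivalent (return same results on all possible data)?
No, not equivalent

Query 1 returns: [(1091.27,)]
Query 2 returns: [(5456.35,)]

Reason: AVG vs SUM give different aggregate values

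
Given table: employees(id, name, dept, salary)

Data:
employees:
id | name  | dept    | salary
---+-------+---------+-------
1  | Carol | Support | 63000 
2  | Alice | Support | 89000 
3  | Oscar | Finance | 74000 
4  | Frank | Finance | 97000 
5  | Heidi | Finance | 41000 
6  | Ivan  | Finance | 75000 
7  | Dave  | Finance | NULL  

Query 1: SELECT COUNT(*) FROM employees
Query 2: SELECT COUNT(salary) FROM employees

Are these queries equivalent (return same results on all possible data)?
No, not equivalent

Query 1 returns: [(7,)]
Query 2 returns: [(6,)]

Reason: COUNT(*) includes NULLs, COUNT(column) excludes them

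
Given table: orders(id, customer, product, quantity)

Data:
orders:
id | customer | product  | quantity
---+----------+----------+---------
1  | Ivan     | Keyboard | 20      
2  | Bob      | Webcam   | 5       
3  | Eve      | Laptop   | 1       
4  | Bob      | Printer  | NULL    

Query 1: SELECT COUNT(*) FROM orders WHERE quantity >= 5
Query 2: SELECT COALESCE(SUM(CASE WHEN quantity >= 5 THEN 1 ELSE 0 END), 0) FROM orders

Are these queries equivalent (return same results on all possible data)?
Yes, equivalent

Both queries return: [(2,)]

Reason: COUNT with WHERE vs conditional SUM (COALESCE handles empty-table NULL)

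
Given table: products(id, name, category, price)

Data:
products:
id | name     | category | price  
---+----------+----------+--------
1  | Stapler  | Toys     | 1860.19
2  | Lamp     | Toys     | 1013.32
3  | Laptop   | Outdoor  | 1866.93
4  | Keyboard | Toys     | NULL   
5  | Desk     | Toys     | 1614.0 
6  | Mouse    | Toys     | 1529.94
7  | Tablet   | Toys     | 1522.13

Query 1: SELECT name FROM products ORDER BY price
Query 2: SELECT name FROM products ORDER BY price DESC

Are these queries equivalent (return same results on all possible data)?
No, not equivalent

Query 1 returns: [('Keyboard',), ('Lamp',), ('Tablet',), ('Mouse',), ('Desk',), ('Stapler',), ('Laptop',)]
Query 2 returns: [('Laptop',), ('Stapler',), ('Desk',), ('Mouse',), ('Tablet',), ('Lamp',), ('Keyboard',)]

Reason: ASC vs DESC gives opposite ordering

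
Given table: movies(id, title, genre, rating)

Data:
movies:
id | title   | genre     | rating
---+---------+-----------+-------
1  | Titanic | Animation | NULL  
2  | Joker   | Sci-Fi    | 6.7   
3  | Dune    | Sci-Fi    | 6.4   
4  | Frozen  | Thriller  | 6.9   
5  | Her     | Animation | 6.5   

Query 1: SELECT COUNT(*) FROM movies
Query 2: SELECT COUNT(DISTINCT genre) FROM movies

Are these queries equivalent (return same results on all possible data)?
No, not equivalent

Query 1 returns: [(5,)]
Query 2 returns: [(3,)]

Reason: COUNT(*) counts rows, COUNT(DISTINCT genre) counts unique genres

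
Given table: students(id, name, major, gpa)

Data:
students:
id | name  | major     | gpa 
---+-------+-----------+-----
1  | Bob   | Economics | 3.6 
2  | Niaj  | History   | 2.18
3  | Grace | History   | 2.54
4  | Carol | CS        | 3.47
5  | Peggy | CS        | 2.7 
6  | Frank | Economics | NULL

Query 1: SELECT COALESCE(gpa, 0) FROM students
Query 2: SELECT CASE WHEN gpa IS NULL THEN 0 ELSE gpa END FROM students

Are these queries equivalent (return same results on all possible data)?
Yes, equivalent

Both queries return: [(0,), (2.18,), (2.54,), (2.7,), (3.47,), (3.6,)]

Reason: COALESCE vs CASE for NULL handling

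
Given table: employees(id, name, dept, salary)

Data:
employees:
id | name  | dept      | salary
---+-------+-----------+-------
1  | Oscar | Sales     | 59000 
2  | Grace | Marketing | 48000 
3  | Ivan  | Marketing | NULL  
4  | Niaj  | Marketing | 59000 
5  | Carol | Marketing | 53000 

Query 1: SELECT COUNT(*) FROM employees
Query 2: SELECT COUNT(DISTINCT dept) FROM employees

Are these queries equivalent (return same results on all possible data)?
No, not equivalent

Query 1 returns: [(5,)]
Query 2 returns: [(2,)]

Reason: COUNT(*) counts rows, COUNT(DISTINCT dept) counts unique depts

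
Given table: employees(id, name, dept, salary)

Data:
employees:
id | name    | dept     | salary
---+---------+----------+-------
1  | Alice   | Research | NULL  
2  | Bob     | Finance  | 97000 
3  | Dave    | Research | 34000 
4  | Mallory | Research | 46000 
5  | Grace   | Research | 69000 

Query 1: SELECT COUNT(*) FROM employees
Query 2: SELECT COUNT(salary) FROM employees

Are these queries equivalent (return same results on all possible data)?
No, not equivalent

Query 1 returns: [(5,)]
Query 2 returns: [(4,)]

Reason: COUNT(*) includes NULLs, COUNT(column) excludes them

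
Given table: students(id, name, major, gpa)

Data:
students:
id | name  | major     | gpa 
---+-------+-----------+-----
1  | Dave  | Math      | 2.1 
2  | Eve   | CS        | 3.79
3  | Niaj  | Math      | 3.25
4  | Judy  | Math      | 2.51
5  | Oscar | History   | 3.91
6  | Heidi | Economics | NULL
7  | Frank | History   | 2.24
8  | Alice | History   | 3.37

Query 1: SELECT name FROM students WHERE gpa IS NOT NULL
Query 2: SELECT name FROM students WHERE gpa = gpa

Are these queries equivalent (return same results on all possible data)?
Yes, equivalent

Both queries return: [('Alice',), ('Dave',), ('Eve',), ('Frank',), ('Judy',), ('Niaj',), ('Oscar',)]

Reason: IS NOT NULL vs self-equality (both exclude NULLs)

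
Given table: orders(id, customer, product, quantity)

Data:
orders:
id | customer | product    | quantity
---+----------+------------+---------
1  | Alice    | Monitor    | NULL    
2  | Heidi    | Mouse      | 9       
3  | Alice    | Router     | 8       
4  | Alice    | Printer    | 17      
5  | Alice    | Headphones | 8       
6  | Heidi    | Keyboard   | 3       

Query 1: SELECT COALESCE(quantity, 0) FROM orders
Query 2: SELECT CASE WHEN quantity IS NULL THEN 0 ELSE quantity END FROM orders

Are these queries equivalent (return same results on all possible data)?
Yes, equivalent

Both queries return: [(0,), (3,), (8,), (8,), (9,), (17,)]

Reason: COALESCE vs CASE for NULL handling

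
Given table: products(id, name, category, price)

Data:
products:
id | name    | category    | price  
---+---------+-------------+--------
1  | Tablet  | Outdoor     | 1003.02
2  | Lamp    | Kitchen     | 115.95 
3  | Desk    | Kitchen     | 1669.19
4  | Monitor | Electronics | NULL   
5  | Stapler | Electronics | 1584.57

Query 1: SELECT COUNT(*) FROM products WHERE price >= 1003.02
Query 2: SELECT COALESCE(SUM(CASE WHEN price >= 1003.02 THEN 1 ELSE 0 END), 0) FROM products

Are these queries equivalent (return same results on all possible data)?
Yes, equivalent

Both queries return: [(3,)]

Reason: COUNT with WHERE vs conditional SUM (COALESCE handles empty-table NULL)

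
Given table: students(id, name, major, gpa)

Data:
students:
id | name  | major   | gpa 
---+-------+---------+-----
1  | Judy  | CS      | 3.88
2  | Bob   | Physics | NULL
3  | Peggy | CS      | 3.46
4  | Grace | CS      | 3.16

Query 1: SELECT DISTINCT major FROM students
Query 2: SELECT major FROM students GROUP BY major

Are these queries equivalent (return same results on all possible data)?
Yes, equivalent

Both queries return: [('CS',), ('Physics',)]

Reason: Both get unique majors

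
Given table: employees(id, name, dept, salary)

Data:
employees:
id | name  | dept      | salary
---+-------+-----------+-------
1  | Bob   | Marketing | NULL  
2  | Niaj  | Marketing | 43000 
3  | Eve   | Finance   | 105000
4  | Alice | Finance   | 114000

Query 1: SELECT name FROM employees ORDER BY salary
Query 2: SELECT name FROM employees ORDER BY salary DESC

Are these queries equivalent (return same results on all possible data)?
No, not equivalent

Query 1 returns: [('Bob',), ('Niaj',), ('Eve',), ('Alice',)]
Query 2 returns: [('Alice',), ('Eve',), ('Niaj',), ('Bob',)]

Reason: ASC vs DESC gives opposite ordering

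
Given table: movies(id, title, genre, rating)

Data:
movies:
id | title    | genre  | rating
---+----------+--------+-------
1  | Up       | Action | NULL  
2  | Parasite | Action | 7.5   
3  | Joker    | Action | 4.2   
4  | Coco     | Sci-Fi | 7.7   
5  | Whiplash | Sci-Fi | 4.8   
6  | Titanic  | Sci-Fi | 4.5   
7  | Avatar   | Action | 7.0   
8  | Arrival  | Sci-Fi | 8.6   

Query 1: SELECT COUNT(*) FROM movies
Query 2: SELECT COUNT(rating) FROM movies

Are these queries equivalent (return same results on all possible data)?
No, not equivalent

Query 1 returns: [(8,)]
Query 2 returns: [(7,)]

Reason: COUNT(*) includes NULLs, COUNT(column) excludes them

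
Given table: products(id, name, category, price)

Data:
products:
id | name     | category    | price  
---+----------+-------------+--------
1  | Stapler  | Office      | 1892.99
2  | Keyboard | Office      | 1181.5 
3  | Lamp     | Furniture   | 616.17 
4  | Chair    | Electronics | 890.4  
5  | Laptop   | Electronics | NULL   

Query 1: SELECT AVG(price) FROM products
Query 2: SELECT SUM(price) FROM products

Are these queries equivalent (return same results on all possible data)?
No, not equivalent

Query 1 returns: [(1145.2649999999999,)]
Query 2 returns: [(4581.0599999999995,)]

Reason: AVG vs SUM give different aggregate values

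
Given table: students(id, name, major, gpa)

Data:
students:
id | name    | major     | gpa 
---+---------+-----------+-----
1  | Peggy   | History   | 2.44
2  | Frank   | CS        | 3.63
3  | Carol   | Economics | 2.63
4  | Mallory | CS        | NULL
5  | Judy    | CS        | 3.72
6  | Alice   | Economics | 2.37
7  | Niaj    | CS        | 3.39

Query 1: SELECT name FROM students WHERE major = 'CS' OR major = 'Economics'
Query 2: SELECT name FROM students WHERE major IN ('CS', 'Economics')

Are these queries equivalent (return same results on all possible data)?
Yes, equivalent

Both queries return: [('Alice',), ('Carol',), ('Frank',), ('Judy',), ('Mallory',), ('Niaj',)]

Reason: OR vs IN are equivalent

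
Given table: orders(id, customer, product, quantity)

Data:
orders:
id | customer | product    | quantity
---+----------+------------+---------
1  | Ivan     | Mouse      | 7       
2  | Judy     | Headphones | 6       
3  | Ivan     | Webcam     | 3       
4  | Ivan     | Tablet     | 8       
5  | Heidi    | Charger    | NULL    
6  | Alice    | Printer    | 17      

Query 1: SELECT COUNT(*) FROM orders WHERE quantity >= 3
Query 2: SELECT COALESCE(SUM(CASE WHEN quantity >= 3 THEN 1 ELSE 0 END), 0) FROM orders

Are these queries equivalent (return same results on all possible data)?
Yes, equivalent

Both queries return: [(5,)]

Reason: COUNT with WHERE vs conditional SUM (COALESCE handles empty-table NULL)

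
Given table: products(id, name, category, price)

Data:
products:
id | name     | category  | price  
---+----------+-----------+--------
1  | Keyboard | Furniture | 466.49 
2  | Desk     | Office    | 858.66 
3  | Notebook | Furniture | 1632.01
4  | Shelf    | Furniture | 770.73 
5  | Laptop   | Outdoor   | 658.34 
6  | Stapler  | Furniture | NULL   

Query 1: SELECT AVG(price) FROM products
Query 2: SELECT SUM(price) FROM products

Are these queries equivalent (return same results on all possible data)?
No, not equivalent

Query 1 returns: [(877.2459999999999,)]
Query 2 returns: [(4386.23,)]

Reason: AVG vs SUM give different aggregate values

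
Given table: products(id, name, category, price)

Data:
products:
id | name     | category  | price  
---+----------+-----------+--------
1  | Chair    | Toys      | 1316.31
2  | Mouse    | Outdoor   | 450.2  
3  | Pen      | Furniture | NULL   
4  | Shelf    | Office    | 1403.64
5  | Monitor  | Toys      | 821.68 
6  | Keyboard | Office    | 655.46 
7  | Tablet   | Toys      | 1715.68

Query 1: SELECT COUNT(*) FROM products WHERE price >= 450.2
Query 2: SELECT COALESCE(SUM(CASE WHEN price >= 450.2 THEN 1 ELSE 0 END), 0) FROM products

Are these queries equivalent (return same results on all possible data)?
Yes, equivalent

Both queries return: [(6,)]

Reason: COUNT with WHERE vs conditional SUM (COALESCE handles empty-table NULL)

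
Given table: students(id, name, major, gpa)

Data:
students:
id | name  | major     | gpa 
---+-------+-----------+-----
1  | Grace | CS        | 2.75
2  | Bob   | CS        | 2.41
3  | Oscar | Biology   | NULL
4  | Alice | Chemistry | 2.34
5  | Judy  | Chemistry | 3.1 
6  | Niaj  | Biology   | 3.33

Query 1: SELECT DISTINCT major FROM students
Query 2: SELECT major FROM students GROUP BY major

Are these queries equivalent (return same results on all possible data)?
Yes, equivalent

Both queries return: [('Biology',), ('CS',), ('Chemistry',)]

Reason: Both get unique majors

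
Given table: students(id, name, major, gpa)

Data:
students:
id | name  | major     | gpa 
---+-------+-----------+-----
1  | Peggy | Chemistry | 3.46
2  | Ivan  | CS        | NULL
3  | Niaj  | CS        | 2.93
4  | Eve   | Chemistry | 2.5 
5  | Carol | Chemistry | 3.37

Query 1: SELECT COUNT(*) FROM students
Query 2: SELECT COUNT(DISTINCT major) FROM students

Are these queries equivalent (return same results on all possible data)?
No, not equivalent

Query 1 returns: [(5,)]
Query 2 returns: [(2,)]

Reason: COUNT(*) counts rows, COUNT(DISTINCT major) counts unique majors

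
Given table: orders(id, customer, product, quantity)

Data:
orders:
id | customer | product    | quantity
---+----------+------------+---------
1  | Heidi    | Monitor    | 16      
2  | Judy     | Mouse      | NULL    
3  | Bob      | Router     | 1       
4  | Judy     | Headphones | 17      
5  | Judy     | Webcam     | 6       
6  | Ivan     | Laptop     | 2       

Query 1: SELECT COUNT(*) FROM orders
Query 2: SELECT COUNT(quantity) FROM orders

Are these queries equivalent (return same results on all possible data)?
No, not equivalent

Query 1 returns: [(6,)]
Query 2 returns: [(5,)]

Reason: COUNT(*) includes NULLs, COUNT(column) excludes them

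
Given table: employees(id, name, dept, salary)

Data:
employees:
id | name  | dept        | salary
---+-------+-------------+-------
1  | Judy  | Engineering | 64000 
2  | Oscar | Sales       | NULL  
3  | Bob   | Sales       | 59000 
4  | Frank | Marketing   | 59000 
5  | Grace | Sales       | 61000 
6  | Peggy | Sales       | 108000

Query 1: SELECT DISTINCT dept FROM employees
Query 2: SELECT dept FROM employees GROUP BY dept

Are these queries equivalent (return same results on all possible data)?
Yes, equivalent

Both queries return: [('Engineering',), ('Marketing',), ('Sales',)]

Reason: Both get unique depts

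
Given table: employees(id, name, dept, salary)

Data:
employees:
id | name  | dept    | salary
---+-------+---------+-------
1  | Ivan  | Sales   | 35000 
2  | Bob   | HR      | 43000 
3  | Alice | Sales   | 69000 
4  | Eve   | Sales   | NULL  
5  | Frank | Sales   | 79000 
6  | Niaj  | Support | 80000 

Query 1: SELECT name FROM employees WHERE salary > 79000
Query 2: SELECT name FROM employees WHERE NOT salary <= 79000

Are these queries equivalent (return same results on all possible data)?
Yes, equivalent

Both queries return: [('Niaj',)]

Reason: Both filter salary > 79000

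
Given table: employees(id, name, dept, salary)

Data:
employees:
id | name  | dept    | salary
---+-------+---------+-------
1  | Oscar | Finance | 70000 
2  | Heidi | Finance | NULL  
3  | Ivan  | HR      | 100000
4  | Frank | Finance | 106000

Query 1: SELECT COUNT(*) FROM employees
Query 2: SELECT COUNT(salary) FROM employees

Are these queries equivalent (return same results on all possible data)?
No, not equivalent

Query 1 returns: [(4,)]
Query 2 returns: [(3,)]

Reason: COUNT(*) includes NULLs, COUNT(column) excludes them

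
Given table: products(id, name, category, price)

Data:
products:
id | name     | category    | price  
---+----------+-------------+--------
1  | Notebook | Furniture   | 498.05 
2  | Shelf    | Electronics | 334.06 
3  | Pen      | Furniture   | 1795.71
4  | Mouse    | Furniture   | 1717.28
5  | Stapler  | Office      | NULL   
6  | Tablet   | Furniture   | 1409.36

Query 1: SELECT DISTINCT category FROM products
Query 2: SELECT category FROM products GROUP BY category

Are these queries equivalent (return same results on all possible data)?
Yes, equivalent

Both queries return: [('Electronics',), ('Furniture',), ('Office',)]

Reason: Both get unique categorys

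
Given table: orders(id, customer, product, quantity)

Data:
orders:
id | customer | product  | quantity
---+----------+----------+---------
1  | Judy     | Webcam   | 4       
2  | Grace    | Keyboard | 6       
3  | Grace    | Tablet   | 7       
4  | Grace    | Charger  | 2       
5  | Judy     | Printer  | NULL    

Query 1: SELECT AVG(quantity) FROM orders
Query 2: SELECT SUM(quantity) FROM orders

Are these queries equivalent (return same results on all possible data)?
No, not equivalent

Query 1 returns: [(4.75,)]
Query 2 returns: [(19,)]

Reason: AVG vs SUM give different aggregate values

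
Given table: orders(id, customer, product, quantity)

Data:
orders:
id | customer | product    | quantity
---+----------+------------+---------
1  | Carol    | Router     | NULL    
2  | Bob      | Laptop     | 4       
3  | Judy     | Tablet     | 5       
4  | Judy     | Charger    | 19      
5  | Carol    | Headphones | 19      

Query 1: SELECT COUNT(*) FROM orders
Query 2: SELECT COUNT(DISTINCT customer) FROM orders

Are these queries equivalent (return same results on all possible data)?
No, not equivalent

Query 1 returns: [(5,)]
Query 2 returns: [(3,)]

Reason: COUNT(*) counts rows, COUNT(DISTINCT customer) counts unique customers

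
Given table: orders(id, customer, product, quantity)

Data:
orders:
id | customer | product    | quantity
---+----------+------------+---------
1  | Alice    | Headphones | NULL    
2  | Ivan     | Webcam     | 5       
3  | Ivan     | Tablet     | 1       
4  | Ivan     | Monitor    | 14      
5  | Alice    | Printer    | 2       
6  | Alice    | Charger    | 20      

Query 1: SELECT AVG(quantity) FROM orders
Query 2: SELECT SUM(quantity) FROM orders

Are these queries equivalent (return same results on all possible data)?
No, not equivalent

Query 1 returns: [(8.4,)]
Query 2 returns: [(42,)]

Reason: AVG vs SUM give different aggregate values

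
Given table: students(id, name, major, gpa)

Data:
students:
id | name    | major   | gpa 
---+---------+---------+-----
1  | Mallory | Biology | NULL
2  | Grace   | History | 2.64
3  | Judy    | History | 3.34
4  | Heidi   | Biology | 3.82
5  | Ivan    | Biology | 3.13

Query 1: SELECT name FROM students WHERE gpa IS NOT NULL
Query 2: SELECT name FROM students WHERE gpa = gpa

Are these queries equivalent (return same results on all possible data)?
Yes, equivalent

Both queries return: [('Grace',), ('Heidi',), ('Ivan',), ('Judy',)]

Reason: IS NOT NULL vs self-equality (both exclude NULLs)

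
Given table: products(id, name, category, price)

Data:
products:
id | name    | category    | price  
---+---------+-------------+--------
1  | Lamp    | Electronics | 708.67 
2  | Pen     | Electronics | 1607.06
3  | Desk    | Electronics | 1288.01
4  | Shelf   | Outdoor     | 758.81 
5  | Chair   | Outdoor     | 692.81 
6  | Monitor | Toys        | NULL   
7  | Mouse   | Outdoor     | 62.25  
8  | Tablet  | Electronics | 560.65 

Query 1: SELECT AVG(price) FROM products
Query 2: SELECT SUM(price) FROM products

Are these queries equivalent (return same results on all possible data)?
No, not equivalent

Query 1 returns: [(811.1800000000001,)]
Query 2 returns: [(5678.26,)]

Reason: AVG vs SUM give different aggregate values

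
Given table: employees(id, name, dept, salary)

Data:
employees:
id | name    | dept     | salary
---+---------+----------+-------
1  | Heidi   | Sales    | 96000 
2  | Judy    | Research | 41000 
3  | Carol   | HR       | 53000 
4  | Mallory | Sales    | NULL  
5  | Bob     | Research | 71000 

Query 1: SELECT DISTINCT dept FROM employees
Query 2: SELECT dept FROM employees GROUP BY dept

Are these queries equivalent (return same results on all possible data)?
Yes, equivalent

Both queries return: [('HR',), ('Research',), ('Sales',)]

Reason: Both get unique depts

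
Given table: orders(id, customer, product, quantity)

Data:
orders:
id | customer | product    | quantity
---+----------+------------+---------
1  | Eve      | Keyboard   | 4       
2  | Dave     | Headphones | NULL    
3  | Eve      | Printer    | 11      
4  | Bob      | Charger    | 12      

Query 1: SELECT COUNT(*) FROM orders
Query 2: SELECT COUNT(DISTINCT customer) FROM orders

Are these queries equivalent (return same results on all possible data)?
No, not equivalent

Query 1 returns: [(4,)]
Query 2 returns: [(3,)]

Reason: COUNT(*) counts rows, COUNT(DISTINCT customer) counts unique customers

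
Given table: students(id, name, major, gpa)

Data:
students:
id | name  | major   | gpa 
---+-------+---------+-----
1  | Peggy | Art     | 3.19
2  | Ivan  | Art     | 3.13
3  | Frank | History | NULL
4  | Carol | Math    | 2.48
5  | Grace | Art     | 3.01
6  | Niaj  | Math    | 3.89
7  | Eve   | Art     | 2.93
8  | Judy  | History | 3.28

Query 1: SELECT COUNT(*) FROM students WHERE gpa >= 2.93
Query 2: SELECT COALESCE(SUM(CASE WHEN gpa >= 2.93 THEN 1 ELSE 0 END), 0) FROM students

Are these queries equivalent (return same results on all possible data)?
Yes, equivalent

Both queries return: [(6,)]

Reason: COUNT with WHERE vs conditional SUM (COALESCE handles empty-table NULL)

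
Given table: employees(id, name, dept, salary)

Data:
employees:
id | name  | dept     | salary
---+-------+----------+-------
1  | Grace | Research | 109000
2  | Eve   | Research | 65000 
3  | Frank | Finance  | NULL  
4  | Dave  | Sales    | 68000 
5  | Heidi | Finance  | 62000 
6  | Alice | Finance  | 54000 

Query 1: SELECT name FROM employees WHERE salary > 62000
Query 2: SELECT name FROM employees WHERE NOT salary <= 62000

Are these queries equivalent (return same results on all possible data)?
Yes, equivalent

Both queries return: [('Dave',), ('Eve',), ('Grace',)]

Reason: Both filter salary > 62000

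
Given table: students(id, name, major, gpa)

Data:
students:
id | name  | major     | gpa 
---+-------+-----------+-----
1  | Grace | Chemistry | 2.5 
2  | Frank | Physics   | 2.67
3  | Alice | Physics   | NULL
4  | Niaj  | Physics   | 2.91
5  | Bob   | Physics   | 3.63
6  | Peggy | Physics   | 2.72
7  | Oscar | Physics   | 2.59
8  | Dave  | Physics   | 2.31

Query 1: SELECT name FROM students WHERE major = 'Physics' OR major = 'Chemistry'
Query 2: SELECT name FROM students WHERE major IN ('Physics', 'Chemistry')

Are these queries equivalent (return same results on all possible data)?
Yes, equivalent

Both queries return: [('Alice',), ('Bob',), ('Dave',), ('Frank',), ('Grace',), ('Niaj',), ('Oscar',), ('Peggy',)]

Reason: OR vs IN are equivalent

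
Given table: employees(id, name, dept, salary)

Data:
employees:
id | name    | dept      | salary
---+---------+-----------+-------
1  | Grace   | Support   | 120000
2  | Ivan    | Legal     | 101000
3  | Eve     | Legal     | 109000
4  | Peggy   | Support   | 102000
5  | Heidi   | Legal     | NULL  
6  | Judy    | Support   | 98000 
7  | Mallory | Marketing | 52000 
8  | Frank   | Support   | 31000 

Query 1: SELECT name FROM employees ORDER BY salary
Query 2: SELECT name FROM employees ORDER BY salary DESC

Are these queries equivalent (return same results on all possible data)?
No, not equivalent

Query 1 returns: [('Heidi',), ('Frank',), ('Mallory',), ('Judy',), ('Ivan',), ('Peggy',), ('Eve',), ('Grace',)]
Query 2 returns: [('Grace',), ('Eve',), ('Peggy',), ('Ivan',), ('Judy',), ('Mallory',), ('Frank',), ('Heidi',)]

Reason: ASC vs DESC gives opposite ordering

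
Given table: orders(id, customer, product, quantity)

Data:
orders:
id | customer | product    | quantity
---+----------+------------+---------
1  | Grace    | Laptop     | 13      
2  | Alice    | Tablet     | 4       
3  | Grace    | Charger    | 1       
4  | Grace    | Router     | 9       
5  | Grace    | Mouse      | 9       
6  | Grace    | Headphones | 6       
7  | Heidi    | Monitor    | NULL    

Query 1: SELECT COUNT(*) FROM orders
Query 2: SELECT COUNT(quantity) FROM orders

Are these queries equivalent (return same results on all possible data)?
No, not equivalent

Query 1 returns: [(7,)]
Query 2 returns: [(6,)]

Reason: COUNT(*) includes NULLs, COUNT(column) excludes them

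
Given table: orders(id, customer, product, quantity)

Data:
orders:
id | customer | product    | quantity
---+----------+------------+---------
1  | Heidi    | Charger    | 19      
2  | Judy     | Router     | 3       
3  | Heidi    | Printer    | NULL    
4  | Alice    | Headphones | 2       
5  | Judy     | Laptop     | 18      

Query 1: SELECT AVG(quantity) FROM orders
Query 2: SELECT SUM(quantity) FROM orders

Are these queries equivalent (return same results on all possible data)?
No, not equivalent

Query 1 returns: [(10.5,)]
Query 2 returns: [(42,)]

Reason: AVG vs SUM give different aggregate values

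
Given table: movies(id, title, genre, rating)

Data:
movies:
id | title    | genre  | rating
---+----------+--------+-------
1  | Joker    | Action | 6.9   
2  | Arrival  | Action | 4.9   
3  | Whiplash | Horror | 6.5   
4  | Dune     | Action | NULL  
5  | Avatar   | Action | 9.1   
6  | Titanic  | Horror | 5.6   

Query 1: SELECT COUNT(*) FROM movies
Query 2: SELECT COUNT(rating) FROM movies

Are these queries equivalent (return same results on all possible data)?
No, not equivalent

Query 1 returns: [(6,)]
Query 2 returns: [(5,)]

Reason: COUNT(*) includes NULLs, COUNT(column) excludes them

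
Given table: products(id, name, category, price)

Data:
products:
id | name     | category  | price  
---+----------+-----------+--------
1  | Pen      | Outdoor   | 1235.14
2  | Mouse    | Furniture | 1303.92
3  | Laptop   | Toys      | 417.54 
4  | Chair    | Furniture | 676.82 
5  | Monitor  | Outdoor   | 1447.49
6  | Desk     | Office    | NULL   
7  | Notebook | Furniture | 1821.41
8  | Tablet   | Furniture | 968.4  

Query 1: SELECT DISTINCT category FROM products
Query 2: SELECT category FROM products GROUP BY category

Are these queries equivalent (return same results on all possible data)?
Yes, equivalent

Both queries return: [('Furniture',), ('Office',), ('Outdoor',), ('Toys',)]

Reason: Both get unique categorys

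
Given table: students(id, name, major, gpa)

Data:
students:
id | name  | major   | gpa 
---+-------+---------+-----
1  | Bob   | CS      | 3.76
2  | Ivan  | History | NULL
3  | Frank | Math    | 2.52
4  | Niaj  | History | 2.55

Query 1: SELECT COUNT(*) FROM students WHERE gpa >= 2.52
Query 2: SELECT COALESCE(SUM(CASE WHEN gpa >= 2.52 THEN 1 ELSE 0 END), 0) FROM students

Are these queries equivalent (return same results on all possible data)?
Yes, equivalent

Both queries return: [(3,)]

Reason: COUNT with WHERE vs conditional SUM (COALESCE handles empty-table NULL)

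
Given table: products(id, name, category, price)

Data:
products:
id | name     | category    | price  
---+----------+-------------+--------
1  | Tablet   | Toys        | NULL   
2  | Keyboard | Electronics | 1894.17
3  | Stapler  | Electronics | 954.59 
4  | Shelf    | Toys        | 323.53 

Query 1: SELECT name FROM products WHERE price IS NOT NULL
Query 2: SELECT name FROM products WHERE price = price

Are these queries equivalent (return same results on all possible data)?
Yes, equivalent

Both queries return: [('Keyboard',), ('Shelf',), ('Stapler',)]

Reason: IS NOT NULL vs self-equality (both exclude NULLs)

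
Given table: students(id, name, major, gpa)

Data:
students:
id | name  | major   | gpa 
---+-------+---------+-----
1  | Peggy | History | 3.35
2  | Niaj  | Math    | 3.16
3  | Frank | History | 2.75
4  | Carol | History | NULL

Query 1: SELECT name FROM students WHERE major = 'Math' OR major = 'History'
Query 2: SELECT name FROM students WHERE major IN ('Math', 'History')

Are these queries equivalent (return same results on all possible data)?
Yes, equivalent

Both queries return: [('Carol',), ('Frank',), ('Niaj',), ('Peggy',)]

Reason: OR vs IN are equivalent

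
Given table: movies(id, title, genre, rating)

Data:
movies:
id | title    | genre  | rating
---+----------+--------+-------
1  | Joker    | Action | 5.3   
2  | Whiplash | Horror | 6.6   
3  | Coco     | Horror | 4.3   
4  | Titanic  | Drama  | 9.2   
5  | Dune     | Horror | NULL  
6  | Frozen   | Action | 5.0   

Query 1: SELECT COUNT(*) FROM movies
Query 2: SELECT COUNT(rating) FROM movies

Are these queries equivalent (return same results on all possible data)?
No, not equivalent

Query 1 returns: [(6,)]
Query 2 returns: [(5,)]

Reason: COUNT(*) includes NULLs, COUNT(column) excludes them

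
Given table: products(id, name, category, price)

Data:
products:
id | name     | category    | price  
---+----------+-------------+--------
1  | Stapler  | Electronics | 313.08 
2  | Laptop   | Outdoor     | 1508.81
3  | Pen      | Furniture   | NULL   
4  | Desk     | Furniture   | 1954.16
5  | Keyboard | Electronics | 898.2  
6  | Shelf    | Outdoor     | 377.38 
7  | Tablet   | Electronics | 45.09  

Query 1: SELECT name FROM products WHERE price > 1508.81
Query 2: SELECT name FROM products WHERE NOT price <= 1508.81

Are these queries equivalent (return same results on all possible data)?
Yes, equivalent

Both queries return: [('Desk',)]

Reason: Both filter price > 1508.81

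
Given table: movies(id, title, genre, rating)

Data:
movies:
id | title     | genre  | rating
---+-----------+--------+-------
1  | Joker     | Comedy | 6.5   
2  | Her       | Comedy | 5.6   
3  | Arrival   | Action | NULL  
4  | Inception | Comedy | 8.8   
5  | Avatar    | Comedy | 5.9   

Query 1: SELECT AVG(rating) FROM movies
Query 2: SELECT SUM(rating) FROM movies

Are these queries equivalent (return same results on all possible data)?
No, not equivalent

Query 1 returns: [(6.7,)]
Query 2 returns: [(26.8,)]

Reason: AVG vs SUM give different aggregate values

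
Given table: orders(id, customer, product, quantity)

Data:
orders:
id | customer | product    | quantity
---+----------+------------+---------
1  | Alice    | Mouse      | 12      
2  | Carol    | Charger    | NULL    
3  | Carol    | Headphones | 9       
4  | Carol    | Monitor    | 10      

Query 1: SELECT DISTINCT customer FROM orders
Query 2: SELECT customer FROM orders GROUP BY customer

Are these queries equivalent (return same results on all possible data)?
Yes, equivalent

Both queries return: [('Alice',), ('Carol',)]

Reason: Both get unique customers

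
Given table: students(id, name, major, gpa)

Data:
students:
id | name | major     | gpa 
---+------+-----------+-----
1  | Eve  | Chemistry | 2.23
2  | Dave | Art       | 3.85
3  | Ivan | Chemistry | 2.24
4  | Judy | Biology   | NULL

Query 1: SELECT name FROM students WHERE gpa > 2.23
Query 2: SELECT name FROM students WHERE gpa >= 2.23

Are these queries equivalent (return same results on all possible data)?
No, not equivalent

Query 1 returns: [('Dave',), ('Ivan',)]
Query 2 returns: [('Eve',), ('Dave',), ('Ivan',)]

Reason: > vs >= gives different results when gpa = 2.23 exists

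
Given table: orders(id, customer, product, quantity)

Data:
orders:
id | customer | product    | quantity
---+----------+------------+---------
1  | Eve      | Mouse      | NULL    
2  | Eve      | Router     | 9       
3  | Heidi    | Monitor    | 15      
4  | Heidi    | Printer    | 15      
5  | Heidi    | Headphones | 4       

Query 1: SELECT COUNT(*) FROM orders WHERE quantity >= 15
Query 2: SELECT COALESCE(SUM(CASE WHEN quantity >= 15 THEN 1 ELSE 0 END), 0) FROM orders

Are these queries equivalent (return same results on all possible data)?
Yes, equivalent

Both queries return: [(2,)]

Reason: COUNT with WHERE vs conditional SUM (COALESCE handles empty-table NULL)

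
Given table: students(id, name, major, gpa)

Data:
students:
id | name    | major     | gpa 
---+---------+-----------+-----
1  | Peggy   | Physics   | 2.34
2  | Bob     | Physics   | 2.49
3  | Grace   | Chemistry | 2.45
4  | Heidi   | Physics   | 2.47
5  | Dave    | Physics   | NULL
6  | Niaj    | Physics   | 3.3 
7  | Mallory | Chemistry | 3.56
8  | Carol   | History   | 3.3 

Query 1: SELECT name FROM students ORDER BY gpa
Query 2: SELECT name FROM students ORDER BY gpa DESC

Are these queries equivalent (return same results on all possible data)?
No, not equivalent

Query 1 returns: [('Dave',), ('Peggy',), ('Grace',), ('Heidi',), ('Bob',), ('Niaj',), ('Carol',), ('Mallory',)]
Query 2 returns: [('Mallory',), ('Niaj',), ('Carol',), ('Bob',), ('Heidi',), ('Grace',), ('Peggy',), ('Dave',)]

Reason: ASC vs DESC gives opposite ordering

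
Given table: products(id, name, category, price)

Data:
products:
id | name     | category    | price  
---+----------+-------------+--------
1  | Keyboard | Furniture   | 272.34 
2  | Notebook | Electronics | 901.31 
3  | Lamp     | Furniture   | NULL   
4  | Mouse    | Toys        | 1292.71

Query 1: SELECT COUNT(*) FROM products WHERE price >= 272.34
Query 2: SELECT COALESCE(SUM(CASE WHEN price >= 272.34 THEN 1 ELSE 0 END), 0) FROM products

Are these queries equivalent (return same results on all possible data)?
Yes, equivalent

Both queries return: [(3,)]

Reason: COUNT with WHERE vs conditional SUM (COALESCE handles empty-table NULL)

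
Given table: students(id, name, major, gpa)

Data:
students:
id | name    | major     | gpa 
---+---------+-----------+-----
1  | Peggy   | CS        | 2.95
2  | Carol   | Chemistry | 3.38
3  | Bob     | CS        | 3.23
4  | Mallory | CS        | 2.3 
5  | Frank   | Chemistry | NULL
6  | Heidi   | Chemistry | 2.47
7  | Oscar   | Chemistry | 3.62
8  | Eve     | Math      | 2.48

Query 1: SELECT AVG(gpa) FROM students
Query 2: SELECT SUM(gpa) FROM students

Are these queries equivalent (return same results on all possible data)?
No, not equivalent

Query 1 returns: [(2.9185714285714286,)]
Query 2 returns: [(20.43,)]

Reason: AVG vs SUM give different aggregate values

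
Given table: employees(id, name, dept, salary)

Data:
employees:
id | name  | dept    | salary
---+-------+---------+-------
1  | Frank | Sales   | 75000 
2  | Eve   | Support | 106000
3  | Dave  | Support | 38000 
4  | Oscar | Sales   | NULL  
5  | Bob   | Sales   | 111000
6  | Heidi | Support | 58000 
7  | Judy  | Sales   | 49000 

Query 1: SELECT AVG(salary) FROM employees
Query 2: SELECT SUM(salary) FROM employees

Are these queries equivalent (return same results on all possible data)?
No, not equivalent

Query 1 returns: [(72833.33333333333,)]
Query 2 returns: [(437000,)]

Reason: AVG vs SUM give different aggregate values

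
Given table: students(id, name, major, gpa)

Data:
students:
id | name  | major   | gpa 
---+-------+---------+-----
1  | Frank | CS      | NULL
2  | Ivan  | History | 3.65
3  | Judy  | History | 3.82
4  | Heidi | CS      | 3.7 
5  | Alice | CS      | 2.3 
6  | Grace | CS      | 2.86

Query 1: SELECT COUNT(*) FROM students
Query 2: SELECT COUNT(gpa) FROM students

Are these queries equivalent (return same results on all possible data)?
No, not equivalent

Query 1 returns: [(6,)]
Query 2 returns: [(5,)]

Reason: COUNT(*) includes NULLs, COUNT(column) excludes them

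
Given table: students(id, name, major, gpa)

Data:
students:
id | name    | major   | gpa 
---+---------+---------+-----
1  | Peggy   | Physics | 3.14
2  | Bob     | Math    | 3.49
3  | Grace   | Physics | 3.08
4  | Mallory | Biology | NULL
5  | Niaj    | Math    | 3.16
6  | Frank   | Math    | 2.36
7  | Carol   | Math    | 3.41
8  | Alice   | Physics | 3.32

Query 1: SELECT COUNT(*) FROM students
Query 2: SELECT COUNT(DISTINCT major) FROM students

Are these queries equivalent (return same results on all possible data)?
No, not equivalent

Query 1 returns: [(8,)]
Query 2 returns: [(3,)]

Reason: COUNT(*) counts rows, COUNT(DISTINCT major) counts unique majors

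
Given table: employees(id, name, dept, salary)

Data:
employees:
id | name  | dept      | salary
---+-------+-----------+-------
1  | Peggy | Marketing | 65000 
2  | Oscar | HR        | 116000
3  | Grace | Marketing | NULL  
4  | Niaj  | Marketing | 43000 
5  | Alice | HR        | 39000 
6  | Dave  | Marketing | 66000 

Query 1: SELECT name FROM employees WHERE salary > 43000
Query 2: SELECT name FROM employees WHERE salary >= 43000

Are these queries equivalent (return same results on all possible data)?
No, not equivalent

Query 1 returns: [('Peggy',), ('Oscar',), ('Dave',)]
Query 2 returns: [('Peggy',), ('Oscar',), ('Niaj',), ('Dave',)]

Reason: > vs >= gives different results when salary = 43000 exists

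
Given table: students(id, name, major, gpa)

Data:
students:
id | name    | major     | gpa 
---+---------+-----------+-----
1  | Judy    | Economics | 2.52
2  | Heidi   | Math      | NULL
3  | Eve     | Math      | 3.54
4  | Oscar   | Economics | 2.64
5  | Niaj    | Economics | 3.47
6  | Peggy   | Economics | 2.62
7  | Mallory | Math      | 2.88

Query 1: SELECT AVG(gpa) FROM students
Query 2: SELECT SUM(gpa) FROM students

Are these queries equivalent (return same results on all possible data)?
No, not equivalent

Query 1 returns: [(2.9450000000000003,)]
Query 2 returns: [(17.67,)]

Reason: AVG vs SUM give different aggregate values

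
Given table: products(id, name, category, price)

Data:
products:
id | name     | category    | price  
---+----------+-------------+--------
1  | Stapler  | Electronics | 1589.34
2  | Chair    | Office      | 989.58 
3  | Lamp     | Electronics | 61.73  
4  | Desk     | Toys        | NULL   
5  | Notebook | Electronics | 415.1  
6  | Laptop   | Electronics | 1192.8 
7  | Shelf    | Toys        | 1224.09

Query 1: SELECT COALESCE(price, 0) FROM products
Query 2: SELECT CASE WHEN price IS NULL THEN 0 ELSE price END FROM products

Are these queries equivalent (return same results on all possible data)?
Yes, equivalent

Both queries return: [(0,), (61.73,), (415.1,), (989.58,), (1192.8,), (1224.09,), (1589.34,)]

Reason: COALESCE vs CASE for NULL handling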